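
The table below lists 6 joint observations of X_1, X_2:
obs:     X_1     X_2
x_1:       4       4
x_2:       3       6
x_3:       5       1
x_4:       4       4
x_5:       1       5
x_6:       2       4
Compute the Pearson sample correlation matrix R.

Step 1 — column means:
  mean(X_1) = (4 + 3 + 5 + 4 + 1 + 2) / 6 = 19/6 = 3.1667
  mean(X_2) = (4 + 6 + 1 + 4 + 5 + 4) / 6 = 24/6 = 4

Step 2 — sample variances and covariances s[i,j] = (1/(n-1)) · Σ_k (x_{k,i} - mean_i) · (x_{k,j} - mean_j), with n-1 = 5:
  s[X_1,X_1] = ((0.8333)·(0.8333) + (-0.1667)·(-0.1667) + (1.8333)·(1.8333) + (0.8333)·(0.8333) + (-2.1667)·(-2.1667) + (-1.1667)·(-1.1667)) / 5 = 10.8333/5 = 2.1667
  s[X_1,X_2] = ((0.8333)·(0) + (-0.1667)·(2) + (1.8333)·(-3) + (0.8333)·(0) + (-2.1667)·(1) + (-1.1667)·(0)) / 5 = -8/5 = -1.6
  s[X_2,X_2] = ((0)·(0) + (2)·(2) + (-3)·(-3) + (0)·(0) + (1)·(1) + (0)·(0)) / 5 = 14/5 = 2.8
  Sample standard deviations s_i = √(s[i,i]):
  s(X_1) = √(2.1667) = 1.472
  s(X_2) = √(2.8) = 1.6733

Step 3 — r_{ij} = s_{ij} / (s_i · s_j):
  r[X_1,X_1] = 1 (diagonal).
  r[X_1,X_2] = -1.6 / (1.472 · 1.6733) = -1.6 / 2.4631 = -0.6496
  r[X_2,X_2] = 1 (diagonal).

R is symmetric with unit diagonal. Assembling:

R = [[1, -0.6496],
 [-0.6496, 1]]


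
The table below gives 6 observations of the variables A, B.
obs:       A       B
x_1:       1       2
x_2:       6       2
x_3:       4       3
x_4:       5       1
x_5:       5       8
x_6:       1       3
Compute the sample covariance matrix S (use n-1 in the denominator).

Step 1 — column means:
  mean(A) = (1 + 6 + 4 + 5 + 5 + 1) / 6 = 22/6 = 3.6667
  mean(B) = (2 + 2 + 3 + 1 + 8 + 3) / 6 = 19/6 = 3.1667

Step 2 — sample covariance S[i,j] = (1/(n-1)) · Σ_k (x_{k,i} - mean_i) · (x_{k,j} - mean_j), with n-1 = 5.
  S[A,A] = ((-2.6667)·(-2.6667) + (2.3333)·(2.3333) + (0.3333)·(0.3333) + (1.3333)·(1.3333) + (1.3333)·(1.3333) + (-2.6667)·(-2.6667)) / 5 = 23.3333/5 = 4.6667
  S[A,B] = ((-2.6667)·(-1.1667) + (2.3333)·(-1.1667) + (0.3333)·(-0.1667) + (1.3333)·(-2.1667) + (1.3333)·(4.8333) + (-2.6667)·(-0.1667)) / 5 = 4.3333/5 = 0.8667
  S[B,B] = ((-1.1667)·(-1.1667) + (-1.1667)·(-1.1667) + (-0.1667)·(-0.1667) + (-2.1667)·(-2.1667) + (4.8333)·(4.8333) + (-0.1667)·(-0.1667)) / 5 = 30.8333/5 = 6.1667

S is symmetric (S[j,i] = S[i,j]). Assembling:

S = [[4.6667, 0.8667],
 [0.8667, 6.1667]]


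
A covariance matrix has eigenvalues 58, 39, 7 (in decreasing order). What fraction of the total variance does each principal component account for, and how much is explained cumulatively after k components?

Step 1 — total variance = trace(Sigma) = Σ λ_i = 58 + 39 + 7 = 104.

Step 2 — fraction explained by component i = λ_i / Σ λ:
  PC1: 58/104 = 0.5577
  PC2: 39/104 = 0.375
  PC3: 7/104 = 0.0673

Step 3 — cumulative fraction after k components = (λ_1 + ... + λ_k) / Σ λ:
  k = 1: 58/104 = 0.5577
  k = 2: (58 + 39)/104 = 97/104 = 0.9327
  k = 3: (58 + 39 + 7)/104 = 104/104 = 1

Summary (fraction, with percent):

explained: PC1 0.5577 (55.77%), PC2 0.375 (37.5%), PC3 0.0673 (6.73%);  cumulative: 0.5577, 0.9327, 1


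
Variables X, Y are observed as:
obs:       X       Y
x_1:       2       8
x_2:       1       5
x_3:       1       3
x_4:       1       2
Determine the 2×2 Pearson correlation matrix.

Step 1 — column means:
  mean(X) = (2 + 1 + 1 + 1) / 4 = 5/4 = 1.25
  mean(Y) = (8 + 5 + 3 + 2) / 4 = 18/4 = 4.5

Step 2 — sample variances and covariances s[i,j] = (1/(n-1)) · Σ_k (x_{k,i} - mean_i) · (x_{k,j} - mean_j), with n-1 = 3:
  s[X,X] = ((0.75)·(0.75) + (-0.25)·(-0.25) + (-0.25)·(-0.25) + (-0.25)·(-0.25)) / 3 = 0.75/3 = 0.25
  s[X,Y] = ((0.75)·(3.5) + (-0.25)·(0.5) + (-0.25)·(-1.5) + (-0.25)·(-2.5)) / 3 = 3.5/3 = 1.1667
  s[Y,Y] = ((3.5)·(3.5) + (0.5)·(0.5) + (-1.5)·(-1.5) + (-2.5)·(-2.5)) / 3 = 21/3 = 7
  Sample standard deviations s_i = √(s[i,i]):
  s(X) = √(0.25) = 0.5
  s(Y) = √(7) = 2.6458

Step 3 — r_{ij} = s_{ij} / (s_i · s_j):
  r[X,X] = 1 (diagonal).
  r[X,Y] = 1.1667 / (0.5 · 2.6458) = 1.1667 / 1.3229 = 0.8819
  r[Y,Y] = 1 (diagonal).

R is symmetric with unit diagonal. Assembling:

R = [[1, 0.8819],
 [0.8819, 1]]


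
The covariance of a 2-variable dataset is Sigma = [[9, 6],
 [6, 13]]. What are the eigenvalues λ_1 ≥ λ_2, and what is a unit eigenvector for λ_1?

Step 1 — characteristic polynomial of 2×2 Sigma:
  det(Sigma - λI) = λ² - trace · λ + det = 0.
  trace = 9 + 13 = 22, det = 9·13 - (6)² = 81.
Step 2 — discriminant:
  Δ = trace² - 4·det = 484 - 324 = 160.
Step 3 — eigenvalues:
  λ = (trace ± √Δ)/2 = (22 ± 12.6491)/2,
  λ_1 = 17.3246,  λ_2 = 4.6754.

Step 4 — unit eigenvector for λ_1: solve (Sigma - λ_1 I)v = 0. First row:
  (9 - 17.3246)·v_x + (6)·v_y = 0, i.e. (-8.3246)·v_x + (6)·v_y = 0,
  so v ∝ (b, λ_1 - a) = (6, 8.3246) = u.
  ||u|| = √((6)² + (8.3246)²) = √(105.2982) ≈ 10.2615,
  v_1 = u/||u|| ≈ (0.5847, 0.8112) (||v_1|| = 1).

λ_1 = 17.3246,  λ_2 = 4.6754;  v_1 ≈ (0.5847, 0.8112)


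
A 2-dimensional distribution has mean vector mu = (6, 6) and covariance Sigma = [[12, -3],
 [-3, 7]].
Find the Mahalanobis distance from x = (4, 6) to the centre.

Step 1 — centre the observation: (x - mu) = (-2, 0).

Step 2 — invert Sigma. det(Sigma) = 12·7 - (-3)² = 75.
  Sigma^{-1} = (1/det) · [[d, -b], [-b, a]] = [[0.0933, 0.04],
 [0.04, 0.16]].

Step 3 — form the quadratic (x - mu)^T · Sigma^{-1} · (x - mu):
  Sigma^{-1} · (x - mu) = (-0.1867, -0.08).
  (x - mu)^T · [Sigma^{-1} · (x - mu)] = (-2)·(-0.1867) + (0)·(-0.08) = 0.3733.

Step 4 — take square root: d = √(0.3733) ≈ 0.611.

d(x, mu) = √(0.3733) ≈ 0.611


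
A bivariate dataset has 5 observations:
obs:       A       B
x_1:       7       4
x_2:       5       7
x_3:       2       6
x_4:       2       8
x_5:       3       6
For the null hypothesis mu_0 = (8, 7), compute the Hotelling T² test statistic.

Step 1 — sample mean vector:
  mean(A) = (7 + 5 + 2 + 2 + 3) / 5 = 19/5 = 3.8
  mean(B) = (4 + 7 + 6 + 8 + 6) / 5 = 31/5 = 6.2
  x̄ = (3.8, 6.2),  deviation x̄ - mu_0 = (3.8, 6.2) - (8, 7) = (-4.2, -0.8).

Step 2 — sample covariance matrix, S[i,j] = (1/(n-1)) · Σ_k (x_{k,i} - mean_i) · (x_{k,j} - mean_j), divisor n-1 = 4:
  S[A,A] = ((3.2)·(3.2) + (1.2)·(1.2) + (-1.8)·(-1.8) + (-1.8)·(-1.8) + (-0.8)·(-0.8)) / 4 = 18.8/4 = 4.7
  S[A,B] = ((3.2)·(-2.2) + (1.2)·(0.8) + (-1.8)·(-0.2) + (-1.8)·(1.8) + (-0.8)·(-0.2)) / 4 = -8.8/4 = -2.2
  S[B,B] = ((-2.2)·(-2.2) + (0.8)·(0.8) + (-0.2)·(-0.2) + (1.8)·(1.8) + (-0.2)·(-0.2)) / 4 = 8.8/4 = 2.2
  S = [[4.7, -2.2],
 [-2.2, 2.2]].

Step 3 — invert S. det(S) = 4.7·2.2 - (-2.2)² = 5.5.
  S^{-1} = (1/det) · [[d, -b], [-b, a]] = [[0.4, 0.4],
 [0.4, 0.8545]].

Step 4 — quadratic form (x̄ - mu_0)^T · S^{-1} · (x̄ - mu_0):
  S^{-1} · (x̄ - mu_0) = (-2, -2.3636),
  (x̄ - mu_0)^T · [...] = (-4.2)·(-2) + (-0.8)·(-2.3636) = 10.2909.

Step 5 — scale by n: T² = 5 · 10.2909 = 51.4545.

T² ≈ 51.4545


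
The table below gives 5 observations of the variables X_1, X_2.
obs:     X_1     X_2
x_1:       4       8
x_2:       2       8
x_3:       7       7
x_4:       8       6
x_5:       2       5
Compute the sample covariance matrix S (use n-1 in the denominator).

Step 1 — column means:
  mean(X_1) = (4 + 2 + 7 + 8 + 2) / 5 = 23/5 = 4.6
  mean(X_2) = (8 + 8 + 7 + 6 + 5) / 5 = 34/5 = 6.8

Step 2 — sample covariance S[i,j] = (1/(n-1)) · Σ_k (x_{k,i} - mean_i) · (x_{k,j} - mean_j), with n-1 = 4.
  S[X_1,X_1] = ((-0.6)·(-0.6) + (-2.6)·(-2.6) + (2.4)·(2.4) + (3.4)·(3.4) + (-2.6)·(-2.6)) / 4 = 31.2/4 = 7.8
  S[X_1,X_2] = ((-0.6)·(1.2) + (-2.6)·(1.2) + (2.4)·(0.2) + (3.4)·(-0.8) + (-2.6)·(-1.8)) / 4 = -1.4/4 = -0.35
  S[X_2,X_2] = ((1.2)·(1.2) + (1.2)·(1.2) + (0.2)·(0.2) + (-0.8)·(-0.8) + (-1.8)·(-1.8)) / 4 = 6.8/4 = 1.7

S is symmetric (S[j,i] = S[i,j]). Assembling:

S = [[7.8, -0.35],
 [-0.35, 1.7]]


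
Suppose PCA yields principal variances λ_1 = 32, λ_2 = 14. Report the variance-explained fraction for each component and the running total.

Step 1 — total variance = trace(Sigma) = Σ λ_i = 32 + 14 = 46.

Step 2 — fraction explained by component i = λ_i / Σ λ:
  PC1: 32/46 = 0.6957
  PC2: 14/46 = 0.3043

Step 3 — cumulative fraction after k components = (λ_1 + ... + λ_k) / Σ λ:
  k = 1: 32/46 = 0.6957
  k = 2: (32 + 14)/46 = 46/46 = 1

Summary (fraction, with percent):

explained: PC1 0.6957 (69.57%), PC2 0.3043 (30.43%);  cumulative: 0.6957, 1


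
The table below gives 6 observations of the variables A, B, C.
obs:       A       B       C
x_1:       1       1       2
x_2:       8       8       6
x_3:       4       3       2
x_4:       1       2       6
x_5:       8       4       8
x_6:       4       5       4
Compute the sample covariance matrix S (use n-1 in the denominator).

Step 1 — column means:
  mean(A) = (1 + 8 + 4 + 1 + 8 + 4) / 6 = 26/6 = 4.3333
  mean(B) = (1 + 8 + 3 + 2 + 4 + 5) / 6 = 23/6 = 3.8333
  mean(C) = (2 + 6 + 2 + 6 + 8 + 4) / 6 = 28/6 = 4.6667

Step 2 — sample covariance S[i,j] = (1/(n-1)) · Σ_k (x_{k,i} - mean_i) · (x_{k,j} - mean_j), with n-1 = 5.
  S[A,A] = ((-3.3333)·(-3.3333) + (3.6667)·(3.6667) + (-0.3333)·(-0.3333) + (-3.3333)·(-3.3333) + (3.6667)·(3.6667) + (-0.3333)·(-0.3333)) / 5 = 49.3333/5 = 9.8667
  S[A,B] = ((-3.3333)·(-2.8333) + (3.6667)·(4.1667) + (-0.3333)·(-0.8333) + (-3.3333)·(-1.8333) + (3.6667)·(0.1667) + (-0.3333)·(1.1667)) / 5 = 31.3333/5 = 6.2667
  S[A,C] = ((-3.3333)·(-2.6667) + (3.6667)·(1.3333) + (-0.3333)·(-2.6667) + (-3.3333)·(1.3333) + (3.6667)·(3.3333) + (-0.3333)·(-0.6667)) / 5 = 22.6667/5 = 4.5333
  S[B,B] = ((-2.8333)·(-2.8333) + (4.1667)·(4.1667) + (-0.8333)·(-0.8333) + (-1.8333)·(-1.8333) + (0.1667)·(0.1667) + (1.1667)·(1.1667)) / 5 = 30.8333/5 = 6.1667
  S[B,C] = ((-2.8333)·(-2.6667) + (4.1667)·(1.3333) + (-0.8333)·(-2.6667) + (-1.8333)·(1.3333) + (0.1667)·(3.3333) + (1.1667)·(-0.6667)) / 5 = 12.6667/5 = 2.5333
  S[C,C] = ((-2.6667)·(-2.6667) + (1.3333)·(1.3333) + (-2.6667)·(-2.6667) + (1.3333)·(1.3333) + (3.3333)·(3.3333) + (-0.6667)·(-0.6667)) / 5 = 29.3333/5 = 5.8667

S is symmetric (S[j,i] = S[i,j]). Assembling:

S = [[9.8667, 6.2667, 4.5333],
 [6.2667, 6.1667, 2.5333],
 [4.5333, 2.5333, 5.8667]]


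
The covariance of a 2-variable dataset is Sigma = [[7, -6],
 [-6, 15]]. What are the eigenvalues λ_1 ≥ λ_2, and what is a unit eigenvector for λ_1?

Step 1 — characteristic polynomial of 2×2 Sigma:
  det(Sigma - λI) = λ² - trace · λ + det = 0.
  trace = 7 + 15 = 22, det = 7·15 - (-6)² = 69.
Step 2 — discriminant:
  Δ = trace² - 4·det = 484 - 276 = 208.
Step 3 — eigenvalues:
  λ = (trace ± √Δ)/2 = (22 ± 14.4222)/2,
  λ_1 = 18.2111,  λ_2 = 3.7889.

Step 4 — unit eigenvector for λ_1: solve (Sigma - λ_1 I)v = 0. First row:
  (7 - 18.2111)·v_x + (-6)·v_y = 0, i.e. (-11.2111)·v_x + (-6)·v_y = 0,
  so v ∝ (b, λ_1 - a) = (-6, 11.2111); multiply by -1 so the first entry is positive: u = (6, -11.2111).
  ||u|| = √((6)² + (-11.2111)²) = √(161.6888) ≈ 12.7157,
  v_1 = u/||u|| ≈ (0.4719, -0.8817) (||v_1|| = 1).

λ_1 = 18.2111,  λ_2 = 3.7889;  v_1 ≈ (0.4719, -0.8817)


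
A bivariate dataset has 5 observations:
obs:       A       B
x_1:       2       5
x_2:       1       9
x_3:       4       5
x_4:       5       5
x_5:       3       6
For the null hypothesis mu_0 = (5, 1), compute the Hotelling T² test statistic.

Step 1 — sample mean vector:
  mean(A) = (2 + 1 + 4 + 5 + 3) / 5 = 15/5 = 3
  mean(B) = (5 + 9 + 5 + 5 + 6) / 5 = 30/5 = 6
  x̄ = (3, 6),  deviation x̄ - mu_0 = (3, 6) - (5, 1) = (-2, 5).

Step 2 — sample covariance matrix, S[i,j] = (1/(n-1)) · Σ_k (x_{k,i} - mean_i) · (x_{k,j} - mean_j), divisor n-1 = 4:
  S[A,A] = ((-1)·(-1) + (-2)·(-2) + (1)·(1) + (2)·(2) + (0)·(0)) / 4 = 10/4 = 2.5
  S[A,B] = ((-1)·(-1) + (-2)·(3) + (1)·(-1) + (2)·(-1) + (0)·(0)) / 4 = -8/4 = -2
  S[B,B] = ((-1)·(-1) + (3)·(3) + (-1)·(-1) + (-1)·(-1) + (0)·(0)) / 4 = 12/4 = 3
  S = [[2.5, -2],
 [-2, 3]].

Step 3 — invert S. det(S) = 2.5·3 - (-2)² = 3.5.
  S^{-1} = (1/det) · [[d, -b], [-b, a]] = [[0.8571, 0.5714],
 [0.5714, 0.7143]].

Step 4 — quadratic form (x̄ - mu_0)^T · S^{-1} · (x̄ - mu_0):
  S^{-1} · (x̄ - mu_0) = (1.1429, 2.4286),
  (x̄ - mu_0)^T · [...] = (-2)·(1.1429) + (5)·(2.4286) = 9.8571.

Step 5 — scale by n: T² = 5 · 9.8571 = 49.2857.

T² ≈ 49.2857


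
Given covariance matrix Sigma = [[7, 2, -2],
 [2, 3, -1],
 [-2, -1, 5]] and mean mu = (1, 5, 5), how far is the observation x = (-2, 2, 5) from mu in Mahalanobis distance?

Step 1 — centre the observation: (x - mu) = (-3, -3, 0).

Step 2 — invert Sigma (cofactor / det for 3×3, or solve directly):
  Sigma^{-1} = [[0.1892, -0.1081, 0.0541],
 [-0.1081, 0.4189, 0.0405],
 [0.0541, 0.0405, 0.2297]].

Step 3 — form the quadratic (x - mu)^T · Sigma^{-1} · (x - mu):
  Sigma^{-1} · (x - mu) = (-0.2432, -0.9324, -0.2838).
  (x - mu)^T · [Sigma^{-1} · (x - mu)] = (-3)·(-0.2432) + (-3)·(-0.9324) + (0)·(-0.2838) = 3.527.

Step 4 — take square root: d = √(3.527) ≈ 1.878.

d(x, mu) = √(3.527) ≈ 1.878


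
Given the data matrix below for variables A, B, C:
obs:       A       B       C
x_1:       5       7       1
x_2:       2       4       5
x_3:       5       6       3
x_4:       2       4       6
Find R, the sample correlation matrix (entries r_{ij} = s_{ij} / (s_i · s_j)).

Step 1 — column means:
  mean(A) = (5 + 2 + 5 + 2) / 4 = 14/4 = 3.5
  mean(B) = (7 + 4 + 6 + 4) / 4 = 21/4 = 5.25
  mean(C) = (1 + 5 + 3 + 6) / 4 = 15/4 = 3.75

Step 2 — sample variances and covariances s[i,j] = (1/(n-1)) · Σ_k (x_{k,i} - mean_i) · (x_{k,j} - mean_j), with n-1 = 3:
  s[A,A] = ((1.5)·(1.5) + (-1.5)·(-1.5) + (1.5)·(1.5) + (-1.5)·(-1.5)) / 3 = 9/3 = 3
  s[A,B] = ((1.5)·(1.75) + (-1.5)·(-1.25) + (1.5)·(0.75) + (-1.5)·(-1.25)) / 3 = 7.5/3 = 2.5
  s[A,C] = ((1.5)·(-2.75) + (-1.5)·(1.25) + (1.5)·(-0.75) + (-1.5)·(2.25)) / 3 = -10.5/3 = -3.5
  s[B,B] = ((1.75)·(1.75) + (-1.25)·(-1.25) + (0.75)·(0.75) + (-1.25)·(-1.25)) / 3 = 6.75/3 = 2.25
  s[B,C] = ((1.75)·(-2.75) + (-1.25)·(1.25) + (0.75)·(-0.75) + (-1.25)·(2.25)) / 3 = -9.75/3 = -3.25
  s[C,C] = ((-2.75)·(-2.75) + (1.25)·(1.25) + (-0.75)·(-0.75) + (2.25)·(2.25)) / 3 = 14.75/3 = 4.9167
  Sample standard deviations s_i = √(s[i,i]):
  s(A) = √(3) = 1.7321
  s(B) = √(2.25) = 1.5
  s(C) = √(4.9167) = 2.2174

Step 3 — r_{ij} = s_{ij} / (s_i · s_j):
  r[A,A] = 1 (diagonal).
  r[A,B] = 2.5 / (1.7321 · 1.5) = 2.5 / 2.5981 = 0.9623
  r[A,C] = -3.5 / (1.7321 · 2.2174) = -3.5 / 3.8406 = -0.9113
  r[B,B] = 1 (diagonal).
  r[B,C] = -3.25 / (1.5 · 2.2174) = -3.25 / 3.326 = -0.9771
  r[C,C] = 1 (diagonal).

R is symmetric with unit diagonal. Assembling:

R = [[1, 0.9623, -0.9113],
 [0.9623, 1, -0.9771],
 [-0.9113, -0.9771, 1]]


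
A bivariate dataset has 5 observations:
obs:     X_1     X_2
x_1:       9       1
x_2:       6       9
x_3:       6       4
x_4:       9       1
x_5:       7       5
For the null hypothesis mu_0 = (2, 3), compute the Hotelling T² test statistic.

Step 1 — sample mean vector:
  mean(X_1) = (9 + 6 + 6 + 9 + 7) / 5 = 37/5 = 7.4
  mean(X_2) = (1 + 9 + 4 + 1 + 5) / 5 = 20/5 = 4
  x̄ = (7.4, 4),  deviation x̄ - mu_0 = (7.4, 4) - (2, 3) = (5.4, 1).

Step 2 — sample covariance matrix, S[i,j] = (1/(n-1)) · Σ_k (x_{k,i} - mean_i) · (x_{k,j} - mean_j), divisor n-1 = 4:
  S[X_1,X_1] = ((1.6)·(1.6) + (-1.4)·(-1.4) + (-1.4)·(-1.4) + (1.6)·(1.6) + (-0.4)·(-0.4)) / 4 = 9.2/4 = 2.3
  S[X_1,X_2] = ((1.6)·(-3) + (-1.4)·(5) + (-1.4)·(0) + (1.6)·(-3) + (-0.4)·(1)) / 4 = -17/4 = -4.25
  S[X_2,X_2] = ((-3)·(-3) + (5)·(5) + (0)·(0) + (-3)·(-3) + (1)·(1)) / 4 = 44/4 = 11
  S = [[2.3, -4.25],
 [-4.25, 11]].

Step 3 — invert S. det(S) = 2.3·11 - (-4.25)² = 7.2375.
  S^{-1} = (1/det) · [[d, -b], [-b, a]] = [[1.5199, 0.5872],
 [0.5872, 0.3178]].

Step 4 — quadratic form (x̄ - mu_0)^T · S^{-1} · (x̄ - mu_0):
  S^{-1} · (x̄ - mu_0) = (8.7945, 3.4888),
  (x̄ - mu_0)^T · [...] = (5.4)·(8.7945) + (1)·(3.4888) = 50.9789.

Step 5 — scale by n: T² = 5 · 50.9789 = 254.8946.

T² ≈ 254.8946


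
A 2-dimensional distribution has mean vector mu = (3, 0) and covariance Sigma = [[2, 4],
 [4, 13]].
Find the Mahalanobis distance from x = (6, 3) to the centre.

Step 1 — centre the observation: (x - mu) = (3, 3).

Step 2 — invert Sigma. det(Sigma) = 2·13 - (4)² = 10.
  Sigma^{-1} = (1/det) · [[d, -b], [-b, a]] = [[1.3, -0.4],
 [-0.4, 0.2]].

Step 3 — form the quadratic (x - mu)^T · Sigma^{-1} · (x - mu):
  Sigma^{-1} · (x - mu) = (2.7, -0.6).
  (x - mu)^T · [Sigma^{-1} · (x - mu)] = (3)·(2.7) + (3)·(-0.6) = 6.3.

Step 4 — take square root: d = √(6.3) ≈ 2.51.

d(x, mu) = √(6.3) ≈ 2.51


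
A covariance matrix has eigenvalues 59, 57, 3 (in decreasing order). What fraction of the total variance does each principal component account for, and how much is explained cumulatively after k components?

Step 1 — total variance = trace(Sigma) = Σ λ_i = 59 + 57 + 3 = 119.

Step 2 — fraction explained by component i = λ_i / Σ λ:
  PC1: 59/119 = 0.4958
  PC2: 57/119 = 0.479
  PC3: 3/119 = 0.0252

Step 3 — cumulative fraction after k components = (λ_1 + ... + λ_k) / Σ λ:
  k = 1: 59/119 = 0.4958
  k = 2: (59 + 57)/119 = 116/119 = 0.9748
  k = 3: (59 + 57 + 3)/119 = 119/119 = 1

Summary (fraction, with percent):

explained: PC1 0.4958 (49.58%), PC2 0.479 (47.9%), PC3 0.0252 (2.52%);  cumulative: 0.4958, 0.9748, 1


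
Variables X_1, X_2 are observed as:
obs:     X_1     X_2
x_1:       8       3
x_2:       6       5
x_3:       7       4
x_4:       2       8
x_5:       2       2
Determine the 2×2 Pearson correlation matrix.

Step 1 — column means:
  mean(X_1) = (8 + 6 + 7 + 2 + 2) / 5 = 25/5 = 5
  mean(X_2) = (3 + 5 + 4 + 8 + 2) / 5 = 22/5 = 4.4

Step 2 — sample variances and covariances s[i,j] = (1/(n-1)) · Σ_k (x_{k,i} - mean_i) · (x_{k,j} - mean_j), with n-1 = 4:
  s[X_1,X_1] = ((3)·(3) + (1)·(1) + (2)·(2) + (-3)·(-3) + (-3)·(-3)) / 4 = 32/4 = 8
  s[X_1,X_2] = ((3)·(-1.4) + (1)·(0.6) + (2)·(-0.4) + (-3)·(3.6) + (-3)·(-2.4)) / 4 = -8/4 = -2
  s[X_2,X_2] = ((-1.4)·(-1.4) + (0.6)·(0.6) + (-0.4)·(-0.4) + (3.6)·(3.6) + (-2.4)·(-2.4)) / 4 = 21.2/4 = 5.3
  Sample standard deviations s_i = √(s[i,i]):
  s(X_1) = √(8) = 2.8284
  s(X_2) = √(5.3) = 2.3022

Step 3 — r_{ij} = s_{ij} / (s_i · s_j):
  r[X_1,X_1] = 1 (diagonal).
  r[X_1,X_2] = -2 / (2.8284 · 2.3022) = -2 / 6.5115 = -0.3071
  r[X_2,X_2] = 1 (diagonal).

R is symmetric with unit diagonal. Assembling:

R = [[1, -0.3071],
 [-0.3071, 1]]


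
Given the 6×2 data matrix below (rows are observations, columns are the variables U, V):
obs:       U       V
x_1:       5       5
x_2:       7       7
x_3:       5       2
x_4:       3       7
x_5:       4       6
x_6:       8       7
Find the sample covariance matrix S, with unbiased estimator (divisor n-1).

Step 1 — column means:
  mean(U) = (5 + 7 + 5 + 3 + 4 + 8) / 6 = 32/6 = 5.3333
  mean(V) = (5 + 7 + 2 + 7 + 6 + 7) / 6 = 34/6 = 5.6667

Step 2 — sample covariance S[i,j] = (1/(n-1)) · Σ_k (x_{k,i} - mean_i) · (x_{k,j} - mean_j), with n-1 = 5.
  S[U,U] = ((-0.3333)·(-0.3333) + (1.6667)·(1.6667) + (-0.3333)·(-0.3333) + (-2.3333)·(-2.3333) + (-1.3333)·(-1.3333) + (2.6667)·(2.6667)) / 5 = 17.3333/5 = 3.4667
  S[U,V] = ((-0.3333)·(-0.6667) + (1.6667)·(1.3333) + (-0.3333)·(-3.6667) + (-2.3333)·(1.3333) + (-1.3333)·(0.3333) + (2.6667)·(1.3333)) / 5 = 3.6667/5 = 0.7333
  S[V,V] = ((-0.6667)·(-0.6667) + (1.3333)·(1.3333) + (-3.6667)·(-3.6667) + (1.3333)·(1.3333) + (0.3333)·(0.3333) + (1.3333)·(1.3333)) / 5 = 19.3333/5 = 3.8667

S is symmetric (S[j,i] = S[i,j]). Assembling:

S = [[3.4667, 0.7333],
 [0.7333, 3.8667]]


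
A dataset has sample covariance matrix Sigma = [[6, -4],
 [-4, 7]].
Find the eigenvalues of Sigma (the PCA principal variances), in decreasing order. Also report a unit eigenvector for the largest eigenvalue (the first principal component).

Step 1 — characteristic polynomial of 2×2 Sigma:
  det(Sigma - λI) = λ² - trace · λ + det = 0.
  trace = 6 + 7 = 13, det = 6·7 - (-4)² = 26.
Step 2 — discriminant:
  Δ = trace² - 4·det = 169 - 104 = 65.
Step 3 — eigenvalues:
  λ = (trace ± √Δ)/2 = (13 ± 8.0623)/2,
  λ_1 = 10.5311,  λ_2 = 2.4689.

Step 4 — unit eigenvector for λ_1: solve (Sigma - λ_1 I)v = 0. First row:
  (6 - 10.5311)·v_x + (-4)·v_y = 0, i.e. (-4.5311)·v_x + (-4)·v_y = 0,
  so v ∝ (b, λ_1 - a) = (-4, 4.5311); multiply by -1 so the first entry is positive: u = (4, -4.5311).
  ||u|| = √((4)² + (-4.5311)²) = √(36.5311) ≈ 6.0441,
  v_1 = u/||u|| ≈ (0.6618, -0.7497) (||v_1|| = 1).

λ_1 = 10.5311,  λ_2 = 2.4689;  v_1 ≈ (0.6618, -0.7497)


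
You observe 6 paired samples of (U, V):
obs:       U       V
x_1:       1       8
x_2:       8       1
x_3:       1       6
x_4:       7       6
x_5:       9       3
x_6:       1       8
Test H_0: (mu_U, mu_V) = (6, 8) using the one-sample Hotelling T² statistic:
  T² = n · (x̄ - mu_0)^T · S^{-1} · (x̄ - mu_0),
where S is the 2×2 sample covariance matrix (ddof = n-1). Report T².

Step 1 — sample mean vector:
  mean(U) = (1 + 8 + 1 + 7 + 9 + 1) / 6 = 27/6 = 4.5
  mean(V) = (8 + 1 + 6 + 6 + 3 + 8) / 6 = 32/6 = 5.3333
  x̄ = (4.5, 5.3333),  deviation x̄ - mu_0 = (4.5, 5.3333) - (6, 8) = (-1.5, -2.6667).

Step 2 — sample covariance matrix, S[i,j] = (1/(n-1)) · Σ_k (x_{k,i} - mean_i) · (x_{k,j} - mean_j), divisor n-1 = 5:
  S[U,U] = ((-3.5)·(-3.5) + (3.5)·(3.5) + (-3.5)·(-3.5) + (2.5)·(2.5) + (4.5)·(4.5) + (-3.5)·(-3.5)) / 5 = 75.5/5 = 15.1
  S[U,V] = ((-3.5)·(2.6667) + (3.5)·(-4.3333) + (-3.5)·(0.6667) + (2.5)·(0.6667) + (4.5)·(-2.3333) + (-3.5)·(2.6667)) / 5 = -45/5 = -9
  S[V,V] = ((2.6667)·(2.6667) + (-4.3333)·(-4.3333) + (0.6667)·(0.6667) + (0.6667)·(0.6667) + (-2.3333)·(-2.3333) + (2.6667)·(2.6667)) / 5 = 39.3333/5 = 7.8667
  S = [[15.1, -9],
 [-9, 7.8667]].

Step 3 — invert S. det(S) = 15.1·7.8667 - (-9)² = 37.7867.
  S^{-1} = (1/det) · [[d, -b], [-b, a]] = [[0.2082, 0.2382],
 [0.2382, 0.3996]].

Step 4 — quadratic form (x̄ - mu_0)^T · S^{-1} · (x̄ - mu_0):
  S^{-1} · (x̄ - mu_0) = (-0.9474, -1.4229),
  (x̄ - mu_0)^T · [...] = (-1.5)·(-0.9474) + (-2.6667)·(-1.4229) = 5.2155.

Step 5 — scale by n: T² = 6 · 5.2155 = 31.2932.

T² ≈ 31.2932


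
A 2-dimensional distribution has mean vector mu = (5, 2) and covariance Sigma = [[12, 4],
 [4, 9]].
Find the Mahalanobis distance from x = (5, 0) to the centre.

Step 1 — centre the observation: (x - mu) = (0, -2).

Step 2 — invert Sigma. det(Sigma) = 12·9 - (4)² = 92.
  Sigma^{-1} = (1/det) · [[d, -b], [-b, a]] = [[0.0978, -0.0435],
 [-0.0435, 0.1304]].

Step 3 — form the quadratic (x - mu)^T · Sigma^{-1} · (x - mu):
  Sigma^{-1} · (x - mu) = (0.087, -0.2609).
  (x - mu)^T · [Sigma^{-1} · (x - mu)] = (0)·(0.087) + (-2)·(-0.2609) = 0.5217.

Step 4 — take square root: d = √(0.5217) ≈ 0.7223.

d(x, mu) = √(0.5217) ≈ 0.7223


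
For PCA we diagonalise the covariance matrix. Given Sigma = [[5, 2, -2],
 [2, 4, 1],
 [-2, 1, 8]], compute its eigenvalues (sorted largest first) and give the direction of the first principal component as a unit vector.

Step 1 — characteristic polynomial p(λ) = det(λI - Sigma) = λ³ - tr·λ² + c_1·λ - det, where tr = trace, c_1 = sum of the principal 2×2 minors, det = det(Sigma):
  tr = 5 + 4 + 8 = 17,
  c_1 = (5·4 - (2)²) + (5·8 - (-2)²) + (4·8 - (1)²) = 16 + 36 + 31 = 83,
  det = 5·(4·8 - (1)²) - (2)·((2)·8 - (1)·(-2)) + (-2)·((2)·(1) - 4·(-2)) = 5·(31) - (2)·(18) + (-2)·(10) = 99.
  So p(λ) = λ³ - 17λ² + 83λ - 99.
Step 2 — look for an integer root (rational root theorem: any rational root is an integer divisor of 99). Testing λ = 9:
  p(9) = 729 - 1377 + 747 - 99 = 0  ✓
  Dividing out (λ - 9): p(λ) = (λ - 9)(λ² - 8λ + 11).
Step 3 — remaining eigenvalues from the quadratic λ² - 8λ + 11 = 0:
  Δ = 8² - 4·11 = 64 - 44 = 20,  λ = (8 ± √20)/2 = (8 ± 4.4721)/2 ≈ 6.2361 or 1.7639.
  Sorted: λ_1 = 9,  λ_2 = 6.2361,  λ_3 = 1.7639  (check: sum = 17 = tr ✓).

Step 4 — unit eigenvector for λ_1 = 9: v spans the null space of (Sigma - λ_1 I), whose rows are
  r_1 = (-4, 2, -2),  r_2 = (2, -5, 1),  r_3 = (-2, 1, -1).
  v is orthogonal to every row, so take v ∝ r_1 × r_2 = ((2)·(1) - (-2)·(-5), (-2)·(2) - (-4)·(1), (-4)·(-5) - (2)·(2)) = (-8, 0, 16).
  Rescale (divide by 8; multiply by -1 so the first nonzero entry is positive): u = (1, 0, -2).
  ||u|| = √((1)² + (0)² + (-2)²) = √(5) ≈ 2.2361,  v_1 = u/||u|| ≈ (0.4472, 0, -0.8944) (||v_1|| = 1).

λ_1 = 9,  λ_2 = 6.2361,  λ_3 = 1.7639;  v_1 ≈ (0.4472, 0, -0.8944)


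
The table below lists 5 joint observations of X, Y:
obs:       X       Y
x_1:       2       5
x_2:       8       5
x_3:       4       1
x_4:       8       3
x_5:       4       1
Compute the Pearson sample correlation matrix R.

Step 1 — column means:
  mean(X) = (2 + 8 + 4 + 8 + 4) / 5 = 26/5 = 5.2
  mean(Y) = (5 + 5 + 1 + 3 + 1) / 5 = 15/5 = 3

Step 2 — sample variances and covariances s[i,j] = (1/(n-1)) · Σ_k (x_{k,i} - mean_i) · (x_{k,j} - mean_j), with n-1 = 4:
  s[X,X] = ((-3.2)·(-3.2) + (2.8)·(2.8) + (-1.2)·(-1.2) + (2.8)·(2.8) + (-1.2)·(-1.2)) / 4 = 28.8/4 = 7.2
  s[X,Y] = ((-3.2)·(2) + (2.8)·(2) + (-1.2)·(-2) + (2.8)·(0) + (-1.2)·(-2)) / 4 = 4/4 = 1
  s[Y,Y] = ((2)·(2) + (2)·(2) + (-2)·(-2) + (0)·(0) + (-2)·(-2)) / 4 = 16/4 = 4
  Sample standard deviations s_i = √(s[i,i]):
  s(X) = √(7.2) = 2.6833
  s(Y) = √(4) = 2

Step 3 — r_{ij} = s_{ij} / (s_i · s_j):
  r[X,X] = 1 (diagonal).
  r[X,Y] = 1 / (2.6833 · 2) = 1 / 5.3666 = 0.1863
  r[Y,Y] = 1 (diagonal).

R is symmetric with unit diagonal. Assembling:

R = [[1, 0.1863],
 [0.1863, 1]]


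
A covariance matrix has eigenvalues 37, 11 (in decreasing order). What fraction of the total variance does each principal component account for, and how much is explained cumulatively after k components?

Step 1 — total variance = trace(Sigma) = Σ λ_i = 37 + 11 = 48.

Step 2 — fraction explained by component i = λ_i / Σ λ:
  PC1: 37/48 = 0.7708
  PC2: 11/48 = 0.2292

Step 3 — cumulative fraction after k components = (λ_1 + ... + λ_k) / Σ λ:
  k = 1: 37/48 = 0.7708
  k = 2: (37 + 11)/48 = 48/48 = 1

Summary (fraction, with percent):

explained: PC1 0.7708 (77.08%), PC2 0.2292 (22.92%);  cumulative: 0.7708, 1


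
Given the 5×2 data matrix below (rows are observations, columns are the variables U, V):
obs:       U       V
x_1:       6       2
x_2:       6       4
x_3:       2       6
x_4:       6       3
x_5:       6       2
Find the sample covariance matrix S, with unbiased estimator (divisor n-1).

Step 1 — column means:
  mean(U) = (6 + 6 + 2 + 6 + 6) / 5 = 26/5 = 5.2
  mean(V) = (2 + 4 + 6 + 3 + 2) / 5 = 17/5 = 3.4

Step 2 — sample covariance S[i,j] = (1/(n-1)) · Σ_k (x_{k,i} - mean_i) · (x_{k,j} - mean_j), with n-1 = 4.
  S[U,U] = ((0.8)·(0.8) + (0.8)·(0.8) + (-3.2)·(-3.2) + (0.8)·(0.8) + (0.8)·(0.8)) / 4 = 12.8/4 = 3.2
  S[U,V] = ((0.8)·(-1.4) + (0.8)·(0.6) + (-3.2)·(2.6) + (0.8)·(-0.4) + (0.8)·(-1.4)) / 4 = -10.4/4 = -2.6
  S[V,V] = ((-1.4)·(-1.4) + (0.6)·(0.6) + (2.6)·(2.6) + (-0.4)·(-0.4) + (-1.4)·(-1.4)) / 4 = 11.2/4 = 2.8

S is symmetric (S[j,i] = S[i,j]). Assembling:

S = [[3.2, -2.6],
 [-2.6, 2.8]]


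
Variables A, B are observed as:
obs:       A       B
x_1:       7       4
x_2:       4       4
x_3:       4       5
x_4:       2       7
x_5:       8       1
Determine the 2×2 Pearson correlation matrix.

Step 1 — column means:
  mean(A) = (7 + 4 + 4 + 2 + 8) / 5 = 25/5 = 5
  mean(B) = (4 + 4 + 5 + 7 + 1) / 5 = 21/5 = 4.2

Step 2 — sample variances and covariances s[i,j] = (1/(n-1)) · Σ_k (x_{k,i} - mean_i) · (x_{k,j} - mean_j), with n-1 = 4:
  s[A,A] = ((2)·(2) + (-1)·(-1) + (-1)·(-1) + (-3)·(-3) + (3)·(3)) / 4 = 24/4 = 6
  s[A,B] = ((2)·(-0.2) + (-1)·(-0.2) + (-1)·(0.8) + (-3)·(2.8) + (3)·(-3.2)) / 4 = -19/4 = -4.75
  s[B,B] = ((-0.2)·(-0.2) + (-0.2)·(-0.2) + (0.8)·(0.8) + (2.8)·(2.8) + (-3.2)·(-3.2)) / 4 = 18.8/4 = 4.7
  Sample standard deviations s_i = √(s[i,i]):
  s(A) = √(6) = 2.4495
  s(B) = √(4.7) = 2.1679

Step 3 — r_{ij} = s_{ij} / (s_i · s_j):
  r[A,A] = 1 (diagonal).
  r[A,B] = -4.75 / (2.4495 · 2.1679) = -4.75 / 5.3104 = -0.8945
  r[B,B] = 1 (diagonal).

R is symmetric with unit diagonal. Assembling:

R = [[1, -0.8945],
 [-0.8945, 1]]


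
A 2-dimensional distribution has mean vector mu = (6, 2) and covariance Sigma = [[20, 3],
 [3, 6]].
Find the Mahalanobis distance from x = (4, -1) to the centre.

Step 1 — centre the observation: (x - mu) = (-2, -3).

Step 2 — invert Sigma. det(Sigma) = 20·6 - (3)² = 111.
  Sigma^{-1} = (1/det) · [[d, -b], [-b, a]] = [[0.0541, -0.027],
 [-0.027, 0.1802]].

Step 3 — form the quadratic (x - mu)^T · Sigma^{-1} · (x - mu):
  Sigma^{-1} · (x - mu) = (-0.027, -0.4865).
  (x - mu)^T · [Sigma^{-1} · (x - mu)] = (-2)·(-0.027) + (-3)·(-0.4865) = 1.5135.

Step 4 — take square root: d = √(1.5135) ≈ 1.2302.

d(x, mu) = √(1.5135) ≈ 1.2302


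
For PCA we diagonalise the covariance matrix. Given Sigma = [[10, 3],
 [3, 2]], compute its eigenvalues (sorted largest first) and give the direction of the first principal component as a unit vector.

Step 1 — characteristic polynomial of 2×2 Sigma:
  det(Sigma - λI) = λ² - trace · λ + det = 0.
  trace = 10 + 2 = 12, det = 10·2 - (3)² = 11.
Step 2 — discriminant:
  Δ = trace² - 4·det = 144 - 44 = 100.
Step 3 — eigenvalues:
  λ = (trace ± √Δ)/2 = (12 ± 10)/2,
  λ_1 = 11,  λ_2 = 1.

Step 4 — unit eigenvector for λ_1: solve (Sigma - λ_1 I)v = 0. First row:
  (10 - 11)·v_x + (3)·v_y = 0, i.e. (-1)·v_x + (3)·v_y = 0,
  so v ∝ (b, λ_1 - a) = (3, 1) = u.
  ||u|| = √((3)² + (1)²) = √(10) ≈ 3.1623,
  v_1 = u/||u|| ≈ (0.9487, 0.3162) (||v_1|| = 1).

λ_1 = 11,  λ_2 = 1;  v_1 ≈ (0.9487, 0.3162)


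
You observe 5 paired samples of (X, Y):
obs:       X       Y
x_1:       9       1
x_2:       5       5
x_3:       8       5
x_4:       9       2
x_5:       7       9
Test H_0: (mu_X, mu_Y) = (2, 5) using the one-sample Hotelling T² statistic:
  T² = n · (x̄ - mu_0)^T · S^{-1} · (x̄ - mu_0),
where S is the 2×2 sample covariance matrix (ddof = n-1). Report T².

Step 1 — sample mean vector:
  mean(X) = (9 + 5 + 8 + 9 + 7) / 5 = 38/5 = 7.6
  mean(Y) = (1 + 5 + 5 + 2 + 9) / 5 = 22/5 = 4.4
  x̄ = (7.6, 4.4),  deviation x̄ - mu_0 = (7.6, 4.4) - (2, 5) = (5.6, -0.6).

Step 2 — sample covariance matrix, S[i,j] = (1/(n-1)) · Σ_k (x_{k,i} - mean_i) · (x_{k,j} - mean_j), divisor n-1 = 4:
  S[X,X] = ((1.4)·(1.4) + (-2.6)·(-2.6) + (0.4)·(0.4) + (1.4)·(1.4) + (-0.6)·(-0.6)) / 4 = 11.2/4 = 2.8
  S[X,Y] = ((1.4)·(-3.4) + (-2.6)·(0.6) + (0.4)·(0.6) + (1.4)·(-2.4) + (-0.6)·(4.6)) / 4 = -12.2/4 = -3.05
  S[Y,Y] = ((-3.4)·(-3.4) + (0.6)·(0.6) + (0.6)·(0.6) + (-2.4)·(-2.4) + (4.6)·(4.6)) / 4 = 39.2/4 = 9.8
  S = [[2.8, -3.05],
 [-3.05, 9.8]].

Step 3 — invert S. det(S) = 2.8·9.8 - (-3.05)² = 18.1375.
  S^{-1} = (1/det) · [[d, -b], [-b, a]] = [[0.5403, 0.1682],
 [0.1682, 0.1544]].

Step 4 — quadratic form (x̄ - mu_0)^T · S^{-1} · (x̄ - mu_0):
  S^{-1} · (x̄ - mu_0) = (2.9249, 0.8491),
  (x̄ - mu_0)^T · [...] = (5.6)·(2.9249) + (-0.6)·(0.8491) = 15.8699.

Step 5 — scale by n: T² = 5 · 15.8699 = 79.3494.

T² ≈ 79.3494


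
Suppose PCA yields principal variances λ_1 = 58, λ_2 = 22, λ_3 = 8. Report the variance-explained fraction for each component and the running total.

Step 1 — total variance = trace(Sigma) = Σ λ_i = 58 + 22 + 8 = 88.

Step 2 — fraction explained by component i = λ_i / Σ λ:
  PC1: 58/88 = 0.6591
  PC2: 22/88 = 0.25
  PC3: 8/88 = 0.0909

Step 3 — cumulative fraction after k components = (λ_1 + ... + λ_k) / Σ λ:
  k = 1: 58/88 = 0.6591
  k = 2: (58 + 22)/88 = 80/88 = 0.9091
  k = 3: (58 + 22 + 8)/88 = 88/88 = 1

Summary (fraction, with percent):

explained: PC1 0.6591 (65.91%), PC2 0.25 (25%), PC3 0.0909 (9.09%);  cumulative: 0.6591, 0.9091, 1


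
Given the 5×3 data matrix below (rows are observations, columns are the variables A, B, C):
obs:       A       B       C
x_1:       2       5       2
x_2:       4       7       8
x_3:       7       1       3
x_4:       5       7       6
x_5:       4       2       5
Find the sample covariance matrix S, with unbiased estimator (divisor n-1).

Step 1 — column means:
  mean(A) = (2 + 4 + 7 + 5 + 4) / 5 = 22/5 = 4.4
  mean(B) = (5 + 7 + 1 + 7 + 2) / 5 = 22/5 = 4.4
  mean(C) = (2 + 8 + 3 + 6 + 5) / 5 = 24/5 = 4.8

Step 2 — sample covariance S[i,j] = (1/(n-1)) · Σ_k (x_{k,i} - mean_i) · (x_{k,j} - mean_j), with n-1 = 4.
  S[A,A] = ((-2.4)·(-2.4) + (-0.4)·(-0.4) + (2.6)·(2.6) + (0.6)·(0.6) + (-0.4)·(-0.4)) / 4 = 13.2/4 = 3.3
  S[A,B] = ((-2.4)·(0.6) + (-0.4)·(2.6) + (2.6)·(-3.4) + (0.6)·(2.6) + (-0.4)·(-2.4)) / 4 = -8.8/4 = -2.2
  S[A,C] = ((-2.4)·(-2.8) + (-0.4)·(3.2) + (2.6)·(-1.8) + (0.6)·(1.2) + (-0.4)·(0.2)) / 4 = 1.4/4 = 0.35
  S[B,B] = ((0.6)·(0.6) + (2.6)·(2.6) + (-3.4)·(-3.4) + (2.6)·(2.6) + (-2.4)·(-2.4)) / 4 = 31.2/4 = 7.8
  S[B,C] = ((0.6)·(-2.8) + (2.6)·(3.2) + (-3.4)·(-1.8) + (2.6)·(1.2) + (-2.4)·(0.2)) / 4 = 15.4/4 = 3.85
  S[C,C] = ((-2.8)·(-2.8) + (3.2)·(3.2) + (-1.8)·(-1.8) + (1.2)·(1.2) + (0.2)·(0.2)) / 4 = 22.8/4 = 5.7

S is symmetric (S[j,i] = S[i,j]). Assembling:

S = [[3.3, -2.2, 0.35],
 [-2.2, 7.8, 3.85],
 [0.35, 3.85, 5.7]]


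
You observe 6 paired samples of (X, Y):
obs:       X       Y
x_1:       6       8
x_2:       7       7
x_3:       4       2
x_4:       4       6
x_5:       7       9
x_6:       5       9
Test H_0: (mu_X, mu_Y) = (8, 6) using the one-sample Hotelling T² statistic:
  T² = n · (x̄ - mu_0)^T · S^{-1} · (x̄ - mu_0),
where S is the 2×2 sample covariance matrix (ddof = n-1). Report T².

Step 1 — sample mean vector:
  mean(X) = (6 + 7 + 4 + 4 + 7 + 5) / 6 = 33/6 = 5.5
  mean(Y) = (8 + 7 + 2 + 6 + 9 + 9) / 6 = 41/6 = 6.8333
  x̄ = (5.5, 6.8333),  deviation x̄ - mu_0 = (5.5, 6.8333) - (8, 6) = (-2.5, 0.8333).

Step 2 — sample covariance matrix, S[i,j] = (1/(n-1)) · Σ_k (x_{k,i} - mean_i) · (x_{k,j} - mean_j), divisor n-1 = 5:
  S[X,X] = ((0.5)·(0.5) + (1.5)·(1.5) + (-1.5)·(-1.5) + (-1.5)·(-1.5) + (1.5)·(1.5) + (-0.5)·(-0.5)) / 5 = 9.5/5 = 1.9
  S[X,Y] = ((0.5)·(1.1667) + (1.5)·(0.1667) + (-1.5)·(-4.8333) + (-1.5)·(-0.8333) + (1.5)·(2.1667) + (-0.5)·(2.1667)) / 5 = 11.5/5 = 2.3
  S[Y,Y] = ((1.1667)·(1.1667) + (0.1667)·(0.1667) + (-4.8333)·(-4.8333) + (-0.8333)·(-0.8333) + (2.1667)·(2.1667) + (2.1667)·(2.1667)) / 5 = 34.8333/5 = 6.9667
  S = [[1.9, 2.3],
 [2.3, 6.9667]].

Step 3 — invert S. det(S) = 1.9·6.9667 - (2.3)² = 7.9467.
  S^{-1} = (1/det) · [[d, -b], [-b, a]] = [[0.8767, -0.2894],
 [-0.2894, 0.2391]].

Step 4 — quadratic form (x̄ - mu_0)^T · S^{-1} · (x̄ - mu_0):
  S^{-1} · (x̄ - mu_0) = (-2.4329, 0.9228),
  (x̄ - mu_0)^T · [...] = (-2.5)·(-2.4329) + (0.8333)·(0.9228) = 6.8512.

Step 5 — scale by n: T² = 6 · 6.8512 = 41.1074.

T² ≈ 41.1074


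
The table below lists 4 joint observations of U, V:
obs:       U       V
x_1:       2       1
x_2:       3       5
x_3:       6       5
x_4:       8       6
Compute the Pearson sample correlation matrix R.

Step 1 — column means:
  mean(U) = (2 + 3 + 6 + 8) / 4 = 19/4 = 4.75
  mean(V) = (1 + 5 + 5 + 6) / 4 = 17/4 = 4.25

Step 2 — sample variances and covariances s[i,j] = (1/(n-1)) · Σ_k (x_{k,i} - mean_i) · (x_{k,j} - mean_j), with n-1 = 3:
  s[U,U] = ((-2.75)·(-2.75) + (-1.75)·(-1.75) + (1.25)·(1.25) + (3.25)·(3.25)) / 3 = 22.75/3 = 7.5833
  s[U,V] = ((-2.75)·(-3.25) + (-1.75)·(0.75) + (1.25)·(0.75) + (3.25)·(1.75)) / 3 = 14.25/3 = 4.75
  s[V,V] = ((-3.25)·(-3.25) + (0.75)·(0.75) + (0.75)·(0.75) + (1.75)·(1.75)) / 3 = 14.75/3 = 4.9167
  Sample standard deviations s_i = √(s[i,i]):
  s(U) = √(7.5833) = 2.7538
  s(V) = √(4.9167) = 2.2174

Step 3 — r_{ij} = s_{ij} / (s_i · s_j):
  r[U,U] = 1 (diagonal).
  r[U,V] = 4.75 / (2.7538 · 2.2174) = 4.75 / 6.1061 = 0.7779
  r[V,V] = 1 (diagonal).

R is symmetric with unit diagonal. Assembling:

R = [[1, 0.7779],
 [0.7779, 1]]


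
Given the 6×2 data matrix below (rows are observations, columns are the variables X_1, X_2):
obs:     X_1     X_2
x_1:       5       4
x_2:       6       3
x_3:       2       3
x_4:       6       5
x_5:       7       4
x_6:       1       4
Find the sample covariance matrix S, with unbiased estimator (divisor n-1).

Step 1 — column means:
  mean(X_1) = (5 + 6 + 2 + 6 + 7 + 1) / 6 = 27/6 = 4.5
  mean(X_2) = (4 + 3 + 3 + 5 + 4 + 4) / 6 = 23/6 = 3.8333

Step 2 — sample covariance S[i,j] = (1/(n-1)) · Σ_k (x_{k,i} - mean_i) · (x_{k,j} - mean_j), with n-1 = 5.
  S[X_1,X_1] = ((0.5)·(0.5) + (1.5)·(1.5) + (-2.5)·(-2.5) + (1.5)·(1.5) + (2.5)·(2.5) + (-3.5)·(-3.5)) / 5 = 29.5/5 = 5.9
  S[X_1,X_2] = ((0.5)·(0.1667) + (1.5)·(-0.8333) + (-2.5)·(-0.8333) + (1.5)·(1.1667) + (2.5)·(0.1667) + (-3.5)·(0.1667)) / 5 = 2.5/5 = 0.5
  S[X_2,X_2] = ((0.1667)·(0.1667) + (-0.8333)·(-0.8333) + (-0.8333)·(-0.8333) + (1.1667)·(1.1667) + (0.1667)·(0.1667) + (0.1667)·(0.1667)) / 5 = 2.8333/5 = 0.5667

S is symmetric (S[j,i] = S[i,j]). Assembling:

S = [[5.9, 0.5],
 [0.5, 0.5667]]


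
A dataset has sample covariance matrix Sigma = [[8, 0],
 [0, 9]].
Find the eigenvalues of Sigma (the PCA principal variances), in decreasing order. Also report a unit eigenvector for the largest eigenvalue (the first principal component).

Step 1 — characteristic polynomial of 2×2 Sigma:
  det(Sigma - λI) = λ² - trace · λ + det = 0.
  trace = 8 + 9 = 17, det = 8·9 - (0)² = 72.
Step 2 — discriminant:
  Δ = trace² - 4·det = 289 - 288 = 1.
Step 3 — eigenvalues:
  λ = (trace ± √Δ)/2 = (17 ± 1)/2,
  λ_1 = 9,  λ_2 = 8.

Step 4 — unit eigenvector for λ_1: Sigma is diagonal, so its eigenvectors are the coordinate axes. λ_1 = 9 is the diagonal entry on the second coordinate axis, hence
  v_1 = (0, 1) (||v_1|| = 1).

λ_1 = 9,  λ_2 = 8;  v_1 ≈ (0, 1)


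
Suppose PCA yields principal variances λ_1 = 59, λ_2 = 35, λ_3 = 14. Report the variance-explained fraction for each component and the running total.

Step 1 — total variance = trace(Sigma) = Σ λ_i = 59 + 35 + 14 = 108.

Step 2 — fraction explained by component i = λ_i / Σ λ:
  PC1: 59/108 = 0.5463
  PC2: 35/108 = 0.3241
  PC3: 14/108 = 0.1296

Step 3 — cumulative fraction after k components = (λ_1 + ... + λ_k) / Σ λ:
  k = 1: 59/108 = 0.5463
  k = 2: (59 + 35)/108 = 94/108 = 0.8704
  k = 3: (59 + 35 + 14)/108 = 108/108 = 1

Summary (fraction, with percent):

explained: PC1 0.5463 (54.63%), PC2 0.3241 (32.41%), PC3 0.1296 (12.96%);  cumulative: 0.5463, 0.8704, 1


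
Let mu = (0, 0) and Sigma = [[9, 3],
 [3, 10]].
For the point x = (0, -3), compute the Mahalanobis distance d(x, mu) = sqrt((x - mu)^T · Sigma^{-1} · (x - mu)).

Step 1 — centre the observation: (x - mu) = (0, -3).

Step 2 — invert Sigma. det(Sigma) = 9·10 - (3)² = 81.
  Sigma^{-1} = (1/det) · [[d, -b], [-b, a]] = [[0.1235, -0.037],
 [-0.037, 0.1111]].

Step 3 — form the quadratic (x - mu)^T · Sigma^{-1} · (x - mu):
  Sigma^{-1} · (x - mu) = (0.1111, -0.3333).
  (x - mu)^T · [Sigma^{-1} · (x - mu)] = (0)·(0.1111) + (-3)·(-0.3333) = 1.

Step 4 — take square root: d = √(1) ≈ 1.

d(x, mu) = √(1) ≈ 1


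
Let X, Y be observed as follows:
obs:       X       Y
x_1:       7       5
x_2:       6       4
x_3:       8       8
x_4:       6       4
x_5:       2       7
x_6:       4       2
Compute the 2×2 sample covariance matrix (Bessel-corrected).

Step 1 — column means:
  mean(X) = (7 + 6 + 8 + 6 + 2 + 4) / 6 = 33/6 = 5.5
  mean(Y) = (5 + 4 + 8 + 4 + 7 + 2) / 6 = 30/6 = 5

Step 2 — sample covariance S[i,j] = (1/(n-1)) · Σ_k (x_{k,i} - mean_i) · (x_{k,j} - mean_j), with n-1 = 5.
  S[X,X] = ((1.5)·(1.5) + (0.5)·(0.5) + (2.5)·(2.5) + (0.5)·(0.5) + (-3.5)·(-3.5) + (-1.5)·(-1.5)) / 5 = 23.5/5 = 4.7
  S[X,Y] = ((1.5)·(0) + (0.5)·(-1) + (2.5)·(3) + (0.5)·(-1) + (-3.5)·(2) + (-1.5)·(-3)) / 5 = 4/5 = 0.8
  S[Y,Y] = ((0)·(0) + (-1)·(-1) + (3)·(3) + (-1)·(-1) + (2)·(2) + (-3)·(-3)) / 5 = 24/5 = 4.8

S is symmetric (S[j,i] = S[i,j]). Assembling:

S = [[4.7, 0.8],
 [0.8, 4.8]]
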